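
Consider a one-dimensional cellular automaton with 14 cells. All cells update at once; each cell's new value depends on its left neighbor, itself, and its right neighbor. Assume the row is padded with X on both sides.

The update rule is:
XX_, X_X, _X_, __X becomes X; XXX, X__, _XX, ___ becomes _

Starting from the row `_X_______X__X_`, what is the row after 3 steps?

XX____XXX_X__X

XX______XX_XXX
_X_____X_XX___
XX____XXX_X__X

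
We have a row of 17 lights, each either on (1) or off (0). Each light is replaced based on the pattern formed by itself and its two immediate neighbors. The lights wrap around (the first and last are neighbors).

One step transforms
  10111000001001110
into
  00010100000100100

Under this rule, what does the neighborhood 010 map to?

At position 0 the neighborhood is 010; the next row has 0 there.

0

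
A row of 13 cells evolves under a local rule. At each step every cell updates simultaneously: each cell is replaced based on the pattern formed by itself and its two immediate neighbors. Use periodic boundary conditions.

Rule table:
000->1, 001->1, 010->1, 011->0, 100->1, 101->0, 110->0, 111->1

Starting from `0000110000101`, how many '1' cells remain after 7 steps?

9

1111001111101
1110110111000
0100000010111
0111111110010
1011111101111
0001111000111
1110110111010
count of 1: 9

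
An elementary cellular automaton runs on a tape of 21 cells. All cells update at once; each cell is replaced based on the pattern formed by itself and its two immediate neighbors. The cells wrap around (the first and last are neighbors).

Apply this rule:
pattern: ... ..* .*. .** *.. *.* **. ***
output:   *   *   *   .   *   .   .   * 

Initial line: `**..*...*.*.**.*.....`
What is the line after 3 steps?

....***.**.***...**..

..*******.*....******
**.*****..*****.****.
....***.**.***...**..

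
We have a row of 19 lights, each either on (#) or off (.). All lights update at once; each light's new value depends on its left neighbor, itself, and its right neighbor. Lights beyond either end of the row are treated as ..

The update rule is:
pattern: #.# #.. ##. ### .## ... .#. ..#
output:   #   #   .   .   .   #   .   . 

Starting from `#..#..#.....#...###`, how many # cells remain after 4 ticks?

8

tick 1: .#..#..####..##....
tick 2: ..#..#.....#...####
tick 3: #..#..####..##.....
tick 4: .#..#.....#...#####
count of #: 8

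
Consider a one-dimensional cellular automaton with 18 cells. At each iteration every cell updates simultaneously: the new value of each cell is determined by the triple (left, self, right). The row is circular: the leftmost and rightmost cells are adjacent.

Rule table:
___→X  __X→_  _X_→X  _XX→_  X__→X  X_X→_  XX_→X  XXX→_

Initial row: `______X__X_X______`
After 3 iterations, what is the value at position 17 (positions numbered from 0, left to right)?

X

XXXXX_XX_X_XXXXXXX
____X__X_X________
XXX_XX_X_XXXXXXXXX
position 17 holds X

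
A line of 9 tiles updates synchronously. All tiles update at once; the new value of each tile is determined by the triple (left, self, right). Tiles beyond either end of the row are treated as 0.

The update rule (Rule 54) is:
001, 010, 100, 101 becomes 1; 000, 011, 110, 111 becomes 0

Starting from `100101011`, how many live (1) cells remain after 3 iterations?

111111100
000000010
000000111
count of 1: 3

3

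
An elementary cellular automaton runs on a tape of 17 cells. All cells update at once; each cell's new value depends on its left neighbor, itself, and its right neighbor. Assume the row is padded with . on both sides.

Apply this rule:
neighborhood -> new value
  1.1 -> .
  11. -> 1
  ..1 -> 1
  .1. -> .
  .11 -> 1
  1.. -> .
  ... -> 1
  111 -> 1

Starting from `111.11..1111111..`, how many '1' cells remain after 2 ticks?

13

111.11.11111111.1
111.11.11111111..
count of 1: 13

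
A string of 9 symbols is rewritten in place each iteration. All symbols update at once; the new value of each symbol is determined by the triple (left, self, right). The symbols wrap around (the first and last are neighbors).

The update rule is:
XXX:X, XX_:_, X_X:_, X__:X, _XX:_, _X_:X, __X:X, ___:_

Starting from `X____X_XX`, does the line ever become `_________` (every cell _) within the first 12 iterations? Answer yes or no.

no

iteration 1: _X__XX__X
iteration 2: _XXX__XXX
iteration 3: __X_XX_X_
iteration 4: _XX____XX
iteration 5: ___X__X__
iteration 6: __XXXXXX_
iteration 7: _X_XXXX_X
iteration 8: _X__XX__X  (repeats iteration 1; period 7)
iteration 12: ___X__X__
iteration 12 is ___X__X__, still not uniform _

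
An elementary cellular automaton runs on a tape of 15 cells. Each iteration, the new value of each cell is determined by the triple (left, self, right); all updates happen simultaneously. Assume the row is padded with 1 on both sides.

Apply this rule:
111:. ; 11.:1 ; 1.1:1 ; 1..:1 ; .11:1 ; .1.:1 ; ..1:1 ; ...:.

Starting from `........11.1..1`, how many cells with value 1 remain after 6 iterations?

8

1......11111111
11....11.......
.11..1111.....1
111111..11...11
.....111111.11.
1...11....11111
count of 1: 8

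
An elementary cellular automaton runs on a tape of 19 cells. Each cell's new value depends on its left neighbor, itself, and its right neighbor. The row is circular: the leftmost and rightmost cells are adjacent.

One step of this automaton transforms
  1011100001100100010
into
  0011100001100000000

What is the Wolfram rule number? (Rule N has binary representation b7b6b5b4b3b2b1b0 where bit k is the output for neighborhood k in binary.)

200

position 3: 111 → 1  (bit 7 = 1)
position 4: 110 → 1  (bit 6 = 1)
position 1: 101 → 0  (bit 5 = 0)
position 5: 100 → 0  (bit 4 = 0)
position 2: 011 → 1  (bit 3 = 1)
position 0: 010 → 0  (bit 2 = 0)
position 8: 001 → 0  (bit 1 = 0)
position 6: 000 → 0  (bit 0 = 0)
bits b7..b0 = 11001000 = 200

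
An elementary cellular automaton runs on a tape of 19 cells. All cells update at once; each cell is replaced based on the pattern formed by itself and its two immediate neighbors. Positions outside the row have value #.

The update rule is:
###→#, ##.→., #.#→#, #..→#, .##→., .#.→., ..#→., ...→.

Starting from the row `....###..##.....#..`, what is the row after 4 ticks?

.#.#....#.#...#....

#....#.#...#.....#.
.#....#.#...#.....#
#.#....#.#...#.....
.#.#....#.#...#....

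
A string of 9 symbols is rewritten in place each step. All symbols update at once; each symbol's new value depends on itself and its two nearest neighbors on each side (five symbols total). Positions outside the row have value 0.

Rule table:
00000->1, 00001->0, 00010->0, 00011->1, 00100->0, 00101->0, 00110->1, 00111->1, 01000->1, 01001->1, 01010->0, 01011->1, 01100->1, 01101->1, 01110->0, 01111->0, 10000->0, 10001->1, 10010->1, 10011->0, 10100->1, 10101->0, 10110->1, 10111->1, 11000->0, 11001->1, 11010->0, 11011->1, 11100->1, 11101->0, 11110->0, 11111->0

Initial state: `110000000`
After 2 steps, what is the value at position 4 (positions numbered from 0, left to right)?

1

110011111
111010001
position 4 holds 1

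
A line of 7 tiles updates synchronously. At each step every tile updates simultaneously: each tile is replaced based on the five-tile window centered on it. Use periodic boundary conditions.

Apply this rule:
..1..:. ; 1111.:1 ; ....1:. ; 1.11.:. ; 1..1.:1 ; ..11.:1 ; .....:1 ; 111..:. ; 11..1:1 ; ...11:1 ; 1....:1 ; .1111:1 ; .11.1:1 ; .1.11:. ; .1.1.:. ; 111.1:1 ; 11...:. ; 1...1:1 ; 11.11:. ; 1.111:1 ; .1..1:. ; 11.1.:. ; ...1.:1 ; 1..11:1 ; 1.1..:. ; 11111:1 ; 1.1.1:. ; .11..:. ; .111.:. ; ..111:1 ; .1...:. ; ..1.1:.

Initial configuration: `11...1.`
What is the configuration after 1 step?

...11..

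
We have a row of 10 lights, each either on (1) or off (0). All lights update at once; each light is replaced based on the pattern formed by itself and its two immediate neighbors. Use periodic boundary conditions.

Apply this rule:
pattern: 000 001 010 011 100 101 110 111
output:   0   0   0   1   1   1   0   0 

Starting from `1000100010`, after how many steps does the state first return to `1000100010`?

0100010001
1010001000
0101000100
0010100010
0001010001
1000101000
0100010100
0010001010
0001000101
1000100010

10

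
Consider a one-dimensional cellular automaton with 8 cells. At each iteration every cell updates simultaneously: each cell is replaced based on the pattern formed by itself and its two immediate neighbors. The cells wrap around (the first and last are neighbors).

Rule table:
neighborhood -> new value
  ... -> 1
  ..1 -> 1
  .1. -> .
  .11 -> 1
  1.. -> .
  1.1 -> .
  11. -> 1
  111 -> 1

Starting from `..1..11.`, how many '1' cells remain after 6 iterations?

6

iteration 1: 11..111.
iteration 2: 11.1111.
iteration 3: 11.1111.  (fixed point — unchanged through iteration 6)
count of 1: 6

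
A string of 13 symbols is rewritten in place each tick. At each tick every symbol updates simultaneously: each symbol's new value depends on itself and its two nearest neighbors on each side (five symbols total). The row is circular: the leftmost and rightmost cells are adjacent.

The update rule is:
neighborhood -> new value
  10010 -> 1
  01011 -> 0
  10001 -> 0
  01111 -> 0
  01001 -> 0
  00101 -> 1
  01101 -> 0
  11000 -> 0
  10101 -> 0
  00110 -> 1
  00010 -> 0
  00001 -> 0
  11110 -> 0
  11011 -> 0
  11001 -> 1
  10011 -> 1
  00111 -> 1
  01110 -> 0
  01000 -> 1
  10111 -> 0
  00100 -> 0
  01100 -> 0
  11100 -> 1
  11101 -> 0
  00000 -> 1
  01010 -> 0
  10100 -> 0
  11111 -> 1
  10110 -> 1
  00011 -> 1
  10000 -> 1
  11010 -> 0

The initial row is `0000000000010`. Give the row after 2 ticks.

0111111010011

tick 1: 1111111110001
tick 2: 0111111010011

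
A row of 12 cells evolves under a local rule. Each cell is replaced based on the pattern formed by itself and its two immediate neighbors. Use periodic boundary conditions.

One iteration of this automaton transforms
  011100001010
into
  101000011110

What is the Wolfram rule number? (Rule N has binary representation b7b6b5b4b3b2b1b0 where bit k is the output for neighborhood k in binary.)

position 2: 111 → 1  (bit 7 = 1)
position 3: 110 → 0  (bit 6 = 0)
position 9: 101 → 1  (bit 5 = 1)
position 4: 100 → 0  (bit 4 = 0)
position 1: 011 → 0  (bit 3 = 0)
position 8: 010 → 1  (bit 2 = 1)
position 0: 001 → 1  (bit 1 = 1)
position 5: 000 → 0  (bit 0 = 0)
bits b7..b0 = 10100110 = 166

166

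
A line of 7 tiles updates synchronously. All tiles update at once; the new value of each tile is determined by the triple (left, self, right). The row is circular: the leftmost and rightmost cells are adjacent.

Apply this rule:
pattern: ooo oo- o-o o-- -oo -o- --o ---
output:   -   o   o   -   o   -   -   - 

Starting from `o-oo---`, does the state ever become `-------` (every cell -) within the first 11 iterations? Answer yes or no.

-ooo---
-o-o---
--o----
-------
all cells are - at iteration 4

yes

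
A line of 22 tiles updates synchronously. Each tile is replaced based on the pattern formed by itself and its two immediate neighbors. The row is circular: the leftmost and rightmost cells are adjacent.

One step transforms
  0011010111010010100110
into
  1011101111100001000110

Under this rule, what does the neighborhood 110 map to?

1

At position 3 the neighborhood is 110; the next row has 1 there.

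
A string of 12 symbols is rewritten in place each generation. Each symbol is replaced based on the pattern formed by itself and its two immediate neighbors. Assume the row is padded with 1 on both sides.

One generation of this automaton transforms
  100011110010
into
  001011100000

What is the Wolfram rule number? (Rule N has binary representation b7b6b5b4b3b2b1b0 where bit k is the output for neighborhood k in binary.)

137

position 5: 111 → 1  (bit 7 = 1)
position 0: 110 → 0  (bit 6 = 0)
position 11: 101 → 0  (bit 5 = 0)
position 1: 100 → 0  (bit 4 = 0)
position 4: 011 → 1  (bit 3 = 1)
position 10: 010 → 0  (bit 2 = 0)
position 3: 001 → 0  (bit 1 = 0)
position 2: 000 → 1  (bit 0 = 1)
bits b7..b0 = 10001001 = 137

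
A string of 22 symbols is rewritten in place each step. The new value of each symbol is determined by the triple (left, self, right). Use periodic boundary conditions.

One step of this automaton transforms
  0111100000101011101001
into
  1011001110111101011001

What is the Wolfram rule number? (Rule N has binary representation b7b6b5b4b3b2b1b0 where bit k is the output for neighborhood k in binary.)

position 2: 111 → 1  (bit 7 = 1)
position 4: 110 → 0  (bit 6 = 0)
position 0: 101 → 1  (bit 5 = 1)
position 5: 100 → 0  (bit 4 = 0)
position 1: 011 → 0  (bit 3 = 0)
position 10: 010 → 1  (bit 2 = 1)
position 9: 001 → 0  (bit 1 = 0)
position 6: 000 → 1  (bit 0 = 1)
bits b7..b0 = 10100101 = 165

165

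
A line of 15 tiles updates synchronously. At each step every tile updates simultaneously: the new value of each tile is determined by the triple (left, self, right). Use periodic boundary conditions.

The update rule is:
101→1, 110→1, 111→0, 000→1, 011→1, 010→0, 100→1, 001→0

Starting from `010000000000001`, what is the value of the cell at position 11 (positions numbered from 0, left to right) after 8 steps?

step 1: 101111111111100
step 2: 011000000000110
step 3: 011111111110111
step 4: 110000000011101
step 5: 011111111010111
step 6: 110000001101101
step 7: 011111101111111
step 8: 110000111000001
position 11 holds 0

0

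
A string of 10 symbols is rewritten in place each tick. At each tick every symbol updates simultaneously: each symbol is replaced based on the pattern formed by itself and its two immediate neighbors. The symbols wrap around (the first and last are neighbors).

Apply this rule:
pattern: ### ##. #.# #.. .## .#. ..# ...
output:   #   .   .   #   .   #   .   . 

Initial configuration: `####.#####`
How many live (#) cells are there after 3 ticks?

tick 1: ###...####
tick 2: ##.#...###
tick 3: #..##...##
count of #: 5

5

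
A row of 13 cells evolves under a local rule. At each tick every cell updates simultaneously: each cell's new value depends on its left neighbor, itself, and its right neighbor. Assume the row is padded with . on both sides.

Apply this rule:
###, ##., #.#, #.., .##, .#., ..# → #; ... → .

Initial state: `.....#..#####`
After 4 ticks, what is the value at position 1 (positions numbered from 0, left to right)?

#

tick 1: ....#########
tick 2: ...##########
tick 3: ..###########
tick 4: .############
position 1 holds #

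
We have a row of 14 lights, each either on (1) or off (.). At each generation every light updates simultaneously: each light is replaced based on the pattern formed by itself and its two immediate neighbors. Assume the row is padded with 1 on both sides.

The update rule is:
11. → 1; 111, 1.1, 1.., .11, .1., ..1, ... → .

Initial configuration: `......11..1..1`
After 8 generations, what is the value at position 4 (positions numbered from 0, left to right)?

.

.......1......
..............
..............  (fixed point — unchanged through generation 8)
position 4 holds .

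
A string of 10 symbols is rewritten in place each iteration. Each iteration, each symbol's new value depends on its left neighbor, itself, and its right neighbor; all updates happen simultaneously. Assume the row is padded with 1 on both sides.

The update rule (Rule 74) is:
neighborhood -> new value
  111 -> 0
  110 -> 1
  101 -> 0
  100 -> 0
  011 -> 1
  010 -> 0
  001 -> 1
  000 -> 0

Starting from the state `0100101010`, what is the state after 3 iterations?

0001000000
0010000001
0100000011

0100000011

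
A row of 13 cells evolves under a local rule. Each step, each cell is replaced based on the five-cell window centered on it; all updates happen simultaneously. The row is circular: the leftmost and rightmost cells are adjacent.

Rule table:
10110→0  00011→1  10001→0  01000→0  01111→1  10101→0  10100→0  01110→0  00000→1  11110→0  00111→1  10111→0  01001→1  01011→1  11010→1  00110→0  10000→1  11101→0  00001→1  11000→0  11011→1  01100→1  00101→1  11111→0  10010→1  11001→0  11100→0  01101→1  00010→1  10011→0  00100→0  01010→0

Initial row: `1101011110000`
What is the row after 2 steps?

1011000001100

step 1: 0110101000111
step 2: 1011000001100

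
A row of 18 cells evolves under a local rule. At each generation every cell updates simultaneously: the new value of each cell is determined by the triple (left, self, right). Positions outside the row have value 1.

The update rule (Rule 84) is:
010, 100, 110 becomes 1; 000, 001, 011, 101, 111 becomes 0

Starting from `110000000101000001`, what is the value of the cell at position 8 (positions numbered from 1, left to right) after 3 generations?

0

011000000101100000
001100000100110000
100110000110011000
position 8 holds 0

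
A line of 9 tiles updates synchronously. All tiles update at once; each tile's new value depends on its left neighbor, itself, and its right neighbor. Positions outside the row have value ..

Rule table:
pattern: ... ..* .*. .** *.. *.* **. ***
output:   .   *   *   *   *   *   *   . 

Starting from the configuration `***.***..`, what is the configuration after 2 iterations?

***.*****

*.***.**.
***.*****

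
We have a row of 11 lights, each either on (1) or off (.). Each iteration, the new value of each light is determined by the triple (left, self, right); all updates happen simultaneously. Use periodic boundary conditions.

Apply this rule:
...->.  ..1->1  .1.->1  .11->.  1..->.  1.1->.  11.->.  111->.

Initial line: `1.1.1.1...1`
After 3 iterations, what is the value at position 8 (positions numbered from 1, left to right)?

..1.1.1..1.
.11.1.1.11.
1...1.1....
position 8 holds .

.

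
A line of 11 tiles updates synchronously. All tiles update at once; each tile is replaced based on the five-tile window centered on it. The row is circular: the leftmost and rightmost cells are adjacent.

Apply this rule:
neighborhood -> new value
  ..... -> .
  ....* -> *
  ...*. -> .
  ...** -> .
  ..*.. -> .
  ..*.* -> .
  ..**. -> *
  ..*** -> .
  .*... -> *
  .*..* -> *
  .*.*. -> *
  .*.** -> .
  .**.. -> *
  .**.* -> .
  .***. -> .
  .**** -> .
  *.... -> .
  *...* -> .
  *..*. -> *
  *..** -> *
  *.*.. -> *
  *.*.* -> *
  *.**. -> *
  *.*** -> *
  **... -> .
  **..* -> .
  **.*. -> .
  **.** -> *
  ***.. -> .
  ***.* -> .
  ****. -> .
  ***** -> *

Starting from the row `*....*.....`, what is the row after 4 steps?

***...*.**.

.*.*..*..*.
*.****.**.*
.**...**.**
***...*.**.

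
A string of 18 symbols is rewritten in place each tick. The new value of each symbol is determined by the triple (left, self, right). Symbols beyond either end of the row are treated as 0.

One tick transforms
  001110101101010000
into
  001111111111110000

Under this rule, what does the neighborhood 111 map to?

1

At position 3 the neighborhood is 111; the next row has 1 there.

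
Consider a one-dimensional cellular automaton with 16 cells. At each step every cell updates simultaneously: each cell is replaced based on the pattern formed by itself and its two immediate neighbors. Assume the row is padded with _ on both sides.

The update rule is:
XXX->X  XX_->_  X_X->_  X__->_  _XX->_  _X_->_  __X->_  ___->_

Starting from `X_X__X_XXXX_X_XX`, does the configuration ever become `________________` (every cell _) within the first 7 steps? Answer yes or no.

________XX______
________________
all cells are _ at step 2

yes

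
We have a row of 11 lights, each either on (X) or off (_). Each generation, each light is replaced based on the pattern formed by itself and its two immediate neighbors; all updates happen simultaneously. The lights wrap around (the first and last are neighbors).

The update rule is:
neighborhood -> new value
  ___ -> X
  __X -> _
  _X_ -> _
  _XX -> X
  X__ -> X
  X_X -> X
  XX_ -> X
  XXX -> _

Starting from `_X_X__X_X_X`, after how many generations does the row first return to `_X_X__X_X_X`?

generation 1: X_X_X__X_X_
generation 2: _X_X_X__X_X
generation 3: X_X_X_X__X_
generation 4: _X_X_X_X__X
generation 5: X_X_X_X_X__
generation 6: _X_X_X_X_X_
generation 7: __X_X_X_X_X
generation 8: X__X_X_X_X_
generation 9: _X__X_X_X_X
generation 10: X_X__X_X_X_
generation 11: _X_X__X_X_X

11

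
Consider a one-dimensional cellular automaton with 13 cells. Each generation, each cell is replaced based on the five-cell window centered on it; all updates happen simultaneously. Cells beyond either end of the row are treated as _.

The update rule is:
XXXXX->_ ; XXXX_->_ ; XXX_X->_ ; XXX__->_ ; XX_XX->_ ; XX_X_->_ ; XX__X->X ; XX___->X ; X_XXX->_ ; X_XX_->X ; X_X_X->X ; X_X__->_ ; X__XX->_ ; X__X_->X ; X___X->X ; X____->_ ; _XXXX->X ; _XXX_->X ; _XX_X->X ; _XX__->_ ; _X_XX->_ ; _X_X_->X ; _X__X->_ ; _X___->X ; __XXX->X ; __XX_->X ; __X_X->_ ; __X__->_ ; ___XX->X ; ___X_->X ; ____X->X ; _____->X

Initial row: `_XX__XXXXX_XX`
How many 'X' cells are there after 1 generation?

generation 1: XX_X_XX____X_
count of X: 6

6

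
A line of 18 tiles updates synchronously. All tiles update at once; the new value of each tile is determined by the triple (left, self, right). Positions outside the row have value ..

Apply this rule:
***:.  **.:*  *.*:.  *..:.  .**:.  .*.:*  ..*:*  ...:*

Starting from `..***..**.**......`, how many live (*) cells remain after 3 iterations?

**..*.*.*..*.*****
.*.**.*.*.**.....*
**..*.*.*..*.*****
count of *: 11

11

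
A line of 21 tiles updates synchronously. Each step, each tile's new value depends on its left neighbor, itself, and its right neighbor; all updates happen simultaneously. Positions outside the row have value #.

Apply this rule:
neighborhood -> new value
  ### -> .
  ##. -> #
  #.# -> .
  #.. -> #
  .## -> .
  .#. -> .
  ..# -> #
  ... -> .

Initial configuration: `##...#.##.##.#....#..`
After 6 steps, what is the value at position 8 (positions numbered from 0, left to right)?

.

.##.#...#..#..#..#.##
..#..#.#.##.##.##....
##.##.....#..#..##..#
.#..##...#.##.##.###.
..##.##.#...#..#...#.
##.#..#..#.#.##.#.#..
position 8 holds .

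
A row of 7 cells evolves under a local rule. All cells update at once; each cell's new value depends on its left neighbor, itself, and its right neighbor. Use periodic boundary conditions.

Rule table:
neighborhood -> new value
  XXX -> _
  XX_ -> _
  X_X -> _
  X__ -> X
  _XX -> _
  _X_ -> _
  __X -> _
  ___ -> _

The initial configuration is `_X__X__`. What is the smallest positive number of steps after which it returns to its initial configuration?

7

step 1: __X__X_
step 2: ___X__X
step 3: X___X__
step 4: _X___X_
step 5: __X___X
step 6: X__X___
step 7: _X__X__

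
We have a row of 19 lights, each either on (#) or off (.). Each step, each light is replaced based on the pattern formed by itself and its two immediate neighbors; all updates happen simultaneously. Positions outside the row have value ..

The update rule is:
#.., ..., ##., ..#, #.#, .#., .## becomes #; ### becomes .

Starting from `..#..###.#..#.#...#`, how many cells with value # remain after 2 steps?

5

step 1: ######.############
step 2: #....###..........#
count of #: 5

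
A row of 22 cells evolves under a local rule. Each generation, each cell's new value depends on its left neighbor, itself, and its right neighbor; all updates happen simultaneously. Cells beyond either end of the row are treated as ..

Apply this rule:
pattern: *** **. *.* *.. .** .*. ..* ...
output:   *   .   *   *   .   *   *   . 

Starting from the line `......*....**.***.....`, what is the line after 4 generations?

..*.***.*.*******.***.

.....***..*..*.*.*....
....*.*.***********...
...*****.*********.*..
..*.***.*.*******.***.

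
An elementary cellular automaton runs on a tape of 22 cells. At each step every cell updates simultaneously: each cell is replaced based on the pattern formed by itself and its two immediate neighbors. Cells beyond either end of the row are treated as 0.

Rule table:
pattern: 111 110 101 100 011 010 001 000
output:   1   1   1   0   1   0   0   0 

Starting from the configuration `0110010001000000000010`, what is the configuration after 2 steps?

0110000000000000000000
0110000000000000000000

0110000000000000000000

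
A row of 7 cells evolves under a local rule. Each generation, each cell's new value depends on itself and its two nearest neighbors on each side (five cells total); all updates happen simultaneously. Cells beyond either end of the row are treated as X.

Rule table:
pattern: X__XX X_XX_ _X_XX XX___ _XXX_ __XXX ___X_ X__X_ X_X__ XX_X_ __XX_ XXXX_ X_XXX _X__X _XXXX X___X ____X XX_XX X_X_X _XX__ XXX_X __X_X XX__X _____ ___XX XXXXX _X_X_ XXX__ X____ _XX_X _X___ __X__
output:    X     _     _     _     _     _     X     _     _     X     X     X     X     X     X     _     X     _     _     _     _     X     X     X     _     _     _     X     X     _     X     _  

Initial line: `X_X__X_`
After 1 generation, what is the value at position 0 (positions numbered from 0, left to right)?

_X_X_X_
position 0 holds _

_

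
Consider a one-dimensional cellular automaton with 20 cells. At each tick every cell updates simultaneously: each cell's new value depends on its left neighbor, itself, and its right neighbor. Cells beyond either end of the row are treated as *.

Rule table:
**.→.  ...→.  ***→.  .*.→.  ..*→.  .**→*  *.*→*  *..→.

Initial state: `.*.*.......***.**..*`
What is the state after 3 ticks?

*.*........*..**...*
.*............*....*
*..................*

*..................*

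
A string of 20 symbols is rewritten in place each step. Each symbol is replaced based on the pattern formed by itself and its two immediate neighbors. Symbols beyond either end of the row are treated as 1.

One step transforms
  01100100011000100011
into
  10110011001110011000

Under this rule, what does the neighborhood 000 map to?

At position 7 the neighborhood is 000; the next row has 1 there.

1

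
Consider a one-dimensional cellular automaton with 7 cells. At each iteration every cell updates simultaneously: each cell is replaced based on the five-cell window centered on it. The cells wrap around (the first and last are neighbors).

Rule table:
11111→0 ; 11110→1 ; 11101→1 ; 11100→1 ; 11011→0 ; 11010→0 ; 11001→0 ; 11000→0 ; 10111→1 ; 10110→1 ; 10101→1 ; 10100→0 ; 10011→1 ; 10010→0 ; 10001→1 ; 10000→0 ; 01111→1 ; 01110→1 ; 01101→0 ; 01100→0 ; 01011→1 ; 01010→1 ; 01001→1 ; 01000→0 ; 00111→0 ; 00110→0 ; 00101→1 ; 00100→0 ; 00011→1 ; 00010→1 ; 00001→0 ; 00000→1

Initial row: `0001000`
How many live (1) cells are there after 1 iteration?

iteration 1: 1010001
count of 1: 3

3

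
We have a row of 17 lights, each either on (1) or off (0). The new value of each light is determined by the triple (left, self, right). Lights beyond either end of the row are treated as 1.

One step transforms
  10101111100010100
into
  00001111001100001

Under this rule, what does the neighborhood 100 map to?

0

At position 9 the neighborhood is 100; the next row has 0 there.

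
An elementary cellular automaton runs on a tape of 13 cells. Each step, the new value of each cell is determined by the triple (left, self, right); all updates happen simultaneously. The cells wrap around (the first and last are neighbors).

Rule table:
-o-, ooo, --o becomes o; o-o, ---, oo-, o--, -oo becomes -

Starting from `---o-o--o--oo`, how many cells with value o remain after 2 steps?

3

--oo-o-oo-o--
-o---o----o--
count of o: 3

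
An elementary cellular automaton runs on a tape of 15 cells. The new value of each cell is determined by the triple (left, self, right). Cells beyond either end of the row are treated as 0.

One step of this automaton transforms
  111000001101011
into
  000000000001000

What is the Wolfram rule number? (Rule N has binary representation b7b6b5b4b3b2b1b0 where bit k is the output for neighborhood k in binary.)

position 1: 111 → 0  (bit 7 = 0)
position 2: 110 → 0  (bit 6 = 0)
position 10: 101 → 0  (bit 5 = 0)
position 3: 100 → 0  (bit 4 = 0)
position 0: 011 → 0  (bit 3 = 0)
position 11: 010 → 1  (bit 2 = 1)
position 7: 001 → 0  (bit 1 = 0)
position 4: 000 → 0  (bit 0 = 0)
bits b7..b0 = 00000100 = 4

4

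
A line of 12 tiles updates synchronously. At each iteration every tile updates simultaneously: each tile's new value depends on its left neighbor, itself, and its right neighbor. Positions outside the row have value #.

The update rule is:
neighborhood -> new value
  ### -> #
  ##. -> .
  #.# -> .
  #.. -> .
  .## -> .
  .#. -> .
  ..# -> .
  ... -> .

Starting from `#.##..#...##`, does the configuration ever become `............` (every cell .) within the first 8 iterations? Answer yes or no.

yes

...........#
............
all cells are . at iteration 2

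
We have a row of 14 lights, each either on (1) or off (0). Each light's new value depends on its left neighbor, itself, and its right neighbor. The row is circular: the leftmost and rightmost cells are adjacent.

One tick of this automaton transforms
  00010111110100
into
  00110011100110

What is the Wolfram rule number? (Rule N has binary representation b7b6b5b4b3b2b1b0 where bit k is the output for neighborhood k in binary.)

150

position 6: 111 → 1  (bit 7 = 1)
position 9: 110 → 0  (bit 6 = 0)
position 4: 101 → 0  (bit 5 = 0)
position 12: 100 → 1  (bit 4 = 1)
position 5: 011 → 0  (bit 3 = 0)
position 3: 010 → 1  (bit 2 = 1)
position 2: 001 → 1  (bit 1 = 1)
position 0: 000 → 0  (bit 0 = 0)
bits b7..b0 = 10010110 = 150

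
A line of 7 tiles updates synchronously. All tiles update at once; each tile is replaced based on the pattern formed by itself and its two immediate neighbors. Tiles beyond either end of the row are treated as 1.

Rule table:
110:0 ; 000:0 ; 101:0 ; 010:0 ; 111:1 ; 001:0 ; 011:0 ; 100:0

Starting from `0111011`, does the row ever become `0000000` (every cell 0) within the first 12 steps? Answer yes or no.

0010001
0000000
all cells are 0 at step 2

yes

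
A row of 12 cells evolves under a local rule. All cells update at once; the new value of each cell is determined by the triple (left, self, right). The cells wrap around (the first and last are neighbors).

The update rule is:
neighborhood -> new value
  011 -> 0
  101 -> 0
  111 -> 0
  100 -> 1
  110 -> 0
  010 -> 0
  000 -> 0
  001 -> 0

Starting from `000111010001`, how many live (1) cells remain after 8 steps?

100000001000
010000000100
001000000010
000100000001
100010000000
010001000000
001000100000
000100010000
count of 1: 2

2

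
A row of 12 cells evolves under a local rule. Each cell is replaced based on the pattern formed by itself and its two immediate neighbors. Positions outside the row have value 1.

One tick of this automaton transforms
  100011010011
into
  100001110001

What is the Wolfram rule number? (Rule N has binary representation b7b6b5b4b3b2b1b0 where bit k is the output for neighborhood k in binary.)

228

position 11: 111 → 1  (bit 7 = 1)
position 0: 110 → 1  (bit 6 = 1)
position 6: 101 → 1  (bit 5 = 1)
position 1: 100 → 0  (bit 4 = 0)
position 4: 011 → 0  (bit 3 = 0)
position 7: 010 → 1  (bit 2 = 1)
position 3: 001 → 0  (bit 1 = 0)
position 2: 000 → 0  (bit 0 = 0)
bits b7..b0 = 11100100 = 228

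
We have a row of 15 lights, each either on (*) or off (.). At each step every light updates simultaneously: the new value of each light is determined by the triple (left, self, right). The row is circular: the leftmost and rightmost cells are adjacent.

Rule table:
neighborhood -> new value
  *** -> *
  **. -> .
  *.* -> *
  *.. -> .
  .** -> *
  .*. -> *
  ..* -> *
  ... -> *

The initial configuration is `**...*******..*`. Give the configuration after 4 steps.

********..***..

*..********..**
..********..***
.********..***.
********..***..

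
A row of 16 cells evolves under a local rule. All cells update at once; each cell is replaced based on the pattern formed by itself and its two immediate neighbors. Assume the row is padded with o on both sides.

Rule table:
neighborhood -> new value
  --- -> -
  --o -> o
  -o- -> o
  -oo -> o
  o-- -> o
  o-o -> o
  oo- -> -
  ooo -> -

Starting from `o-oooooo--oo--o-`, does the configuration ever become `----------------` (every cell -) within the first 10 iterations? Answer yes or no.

no

-oo-----ooo-oooo
oo-o---oo--oo---
--ooo-oo-ooo-o-o
ooo--oo-oo--oooo
---ooo-oo-ooo---
o-oo--oo-oo--o-o
-oo-ooo-oo-ooooo
oo-oo--oo-oo----
--oo-ooo-oo-o--o
ooo-oo--oo-ooooo
iteration 10 is ooo-oo--oo-ooooo, still not uniform -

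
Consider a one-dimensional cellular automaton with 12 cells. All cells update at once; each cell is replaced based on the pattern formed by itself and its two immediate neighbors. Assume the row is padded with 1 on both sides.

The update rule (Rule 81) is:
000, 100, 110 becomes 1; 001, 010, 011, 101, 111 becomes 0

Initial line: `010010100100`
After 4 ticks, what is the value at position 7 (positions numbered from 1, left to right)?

1

001000010010
100111001000
110001100110
011100110010
position 7 holds 1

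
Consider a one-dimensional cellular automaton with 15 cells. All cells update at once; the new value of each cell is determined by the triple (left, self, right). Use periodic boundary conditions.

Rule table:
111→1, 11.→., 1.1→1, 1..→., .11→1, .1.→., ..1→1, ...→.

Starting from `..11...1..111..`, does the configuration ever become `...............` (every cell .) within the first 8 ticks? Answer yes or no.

no

tick 1: .11...1..111...
tick 2: 11...1..111....
tick 3: 1...1..111....1
tick 4: ...1..111....11
tick 5: ..1..111....11.
tick 6: .1..111....11..
tick 7: 1..111....11...
tick 8: ..111....11...1
tick 8 is ..111....11...1, still not uniform .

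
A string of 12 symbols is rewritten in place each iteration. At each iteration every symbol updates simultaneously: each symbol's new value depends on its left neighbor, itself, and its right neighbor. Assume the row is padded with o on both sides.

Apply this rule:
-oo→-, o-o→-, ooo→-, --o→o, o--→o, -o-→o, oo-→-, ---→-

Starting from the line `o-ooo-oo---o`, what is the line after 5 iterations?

---oo-------

iteration 1: --------o-o-
iteration 2: o------oo-o-
iteration 3: -o----o---o-
iteration 4: -oo--ooo-oo-
iteration 5: ---oo-------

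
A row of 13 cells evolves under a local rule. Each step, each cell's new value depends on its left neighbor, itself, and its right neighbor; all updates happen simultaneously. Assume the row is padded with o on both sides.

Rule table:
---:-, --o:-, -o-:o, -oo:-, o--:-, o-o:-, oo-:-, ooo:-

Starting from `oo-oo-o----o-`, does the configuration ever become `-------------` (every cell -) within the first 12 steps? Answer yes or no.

no

step 1: ------o----o-
step 2: ------o----o-  (fixed point — unchanged through step 12)
step 12 is ------o----o-, still not uniform -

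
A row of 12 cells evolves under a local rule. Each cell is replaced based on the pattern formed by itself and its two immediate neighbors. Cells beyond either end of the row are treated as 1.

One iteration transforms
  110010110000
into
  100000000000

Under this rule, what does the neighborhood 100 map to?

0

At position 2 the neighborhood is 100; the next row has 0 there.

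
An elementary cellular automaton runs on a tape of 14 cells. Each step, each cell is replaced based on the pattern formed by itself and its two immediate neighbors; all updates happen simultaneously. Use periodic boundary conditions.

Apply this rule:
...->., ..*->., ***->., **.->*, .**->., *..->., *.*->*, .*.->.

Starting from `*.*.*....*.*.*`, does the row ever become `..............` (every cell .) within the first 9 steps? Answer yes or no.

yes

**.*......*.*.
.**........*.*
*.*.........*.
.*...........*
*.............
..............
all cells are . at step 6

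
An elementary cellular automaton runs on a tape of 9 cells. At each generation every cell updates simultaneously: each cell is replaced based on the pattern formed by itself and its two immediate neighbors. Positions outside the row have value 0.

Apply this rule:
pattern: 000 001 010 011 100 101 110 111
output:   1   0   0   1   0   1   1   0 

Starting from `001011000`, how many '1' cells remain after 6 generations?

7

generation 1: 100111011
generation 2: 000101111
generation 3: 110011001
generation 4: 110011000
generation 5: 110011011
generation 6: 110011111
count of 1: 7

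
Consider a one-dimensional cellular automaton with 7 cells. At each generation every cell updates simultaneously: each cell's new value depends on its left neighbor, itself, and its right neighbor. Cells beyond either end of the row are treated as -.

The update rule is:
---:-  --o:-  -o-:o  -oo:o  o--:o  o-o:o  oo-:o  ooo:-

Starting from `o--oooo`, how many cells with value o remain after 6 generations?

oo-o--o
ooooo-o
o---ooo
oo--o-o
ooo-ooo
o-ooo-o
count of o: 5

5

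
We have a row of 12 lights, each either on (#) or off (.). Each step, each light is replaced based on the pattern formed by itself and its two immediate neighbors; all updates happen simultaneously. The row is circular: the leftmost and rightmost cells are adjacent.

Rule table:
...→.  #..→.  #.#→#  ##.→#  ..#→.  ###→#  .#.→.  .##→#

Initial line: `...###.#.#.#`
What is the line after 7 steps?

...####.#.#.
...#####.#..
...######...
...######...  (fixed point — unchanged through step 7)

...######...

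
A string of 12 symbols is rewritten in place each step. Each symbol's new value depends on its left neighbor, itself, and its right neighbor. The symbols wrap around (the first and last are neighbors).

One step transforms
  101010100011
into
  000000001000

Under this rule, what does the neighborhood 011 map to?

At position 10 the neighborhood is 011; the next row has 0 there.

0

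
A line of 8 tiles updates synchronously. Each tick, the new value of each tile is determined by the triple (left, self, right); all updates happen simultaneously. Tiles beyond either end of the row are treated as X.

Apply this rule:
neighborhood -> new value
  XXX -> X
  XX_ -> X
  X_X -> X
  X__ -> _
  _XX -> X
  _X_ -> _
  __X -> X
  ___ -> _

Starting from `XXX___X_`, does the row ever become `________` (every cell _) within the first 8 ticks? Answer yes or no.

no

XXX__X_X
XXX_X_XX
XXXX_XXX
XXXXXXXX
XXXXXXXX  (fixed point — unchanged through tick 8)
tick 8 is XXXXXXXX, still not uniform _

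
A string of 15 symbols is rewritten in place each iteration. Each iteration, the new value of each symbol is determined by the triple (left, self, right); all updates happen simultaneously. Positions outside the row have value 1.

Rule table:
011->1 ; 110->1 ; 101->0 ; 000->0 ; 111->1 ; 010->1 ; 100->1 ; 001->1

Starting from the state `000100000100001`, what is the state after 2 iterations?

101110001110011
101111011111111

101111011111111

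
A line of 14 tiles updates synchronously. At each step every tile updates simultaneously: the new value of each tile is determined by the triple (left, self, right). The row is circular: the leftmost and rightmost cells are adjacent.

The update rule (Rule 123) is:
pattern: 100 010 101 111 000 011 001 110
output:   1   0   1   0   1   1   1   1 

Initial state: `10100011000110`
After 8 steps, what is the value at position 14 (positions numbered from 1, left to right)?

0

01011111111111
10110000000001
11111111111111
00000000000000
11111111111111  (repeats step 3; period 2)
step 8: 00000000000000
position 14 holds 0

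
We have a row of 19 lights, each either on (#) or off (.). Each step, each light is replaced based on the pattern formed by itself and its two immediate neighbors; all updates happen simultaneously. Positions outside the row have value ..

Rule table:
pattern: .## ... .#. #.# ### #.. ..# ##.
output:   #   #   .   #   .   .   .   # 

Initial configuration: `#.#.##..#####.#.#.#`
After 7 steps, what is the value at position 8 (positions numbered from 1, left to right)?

#

step 1: .#.###..#...##.#.#.
step 2: ..##.#....#.###.#..
step 3: #.###..##..##.##..#
step 4: .##.#..##..#####...
step 5: .###...##..#...#.##
step 6: .#.#.#.##....#..###
step 7: ..#.#.###.##....#.#
position 8 holds #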